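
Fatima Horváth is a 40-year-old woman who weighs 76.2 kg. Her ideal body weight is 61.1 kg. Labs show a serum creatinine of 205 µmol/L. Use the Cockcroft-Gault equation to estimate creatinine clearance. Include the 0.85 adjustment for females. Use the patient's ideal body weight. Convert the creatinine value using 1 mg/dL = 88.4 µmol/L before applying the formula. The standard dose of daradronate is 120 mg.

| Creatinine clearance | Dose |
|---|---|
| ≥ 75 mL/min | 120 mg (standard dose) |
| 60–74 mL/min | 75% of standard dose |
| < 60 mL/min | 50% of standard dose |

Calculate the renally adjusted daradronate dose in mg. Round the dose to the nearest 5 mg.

SCr = 205 / 88.4 = 2.319 mg/dL
CrCl = (140 − 40) × 61.1 / (72 × 2.319) × 0.85 = 6110.0 / 166.97 × 0.85 ≈ 31.1 mL/min
CrCl ≈ 31 mL/min → bracket < 60 mL/min.
50% of 120 mg = 60 mg

60 mg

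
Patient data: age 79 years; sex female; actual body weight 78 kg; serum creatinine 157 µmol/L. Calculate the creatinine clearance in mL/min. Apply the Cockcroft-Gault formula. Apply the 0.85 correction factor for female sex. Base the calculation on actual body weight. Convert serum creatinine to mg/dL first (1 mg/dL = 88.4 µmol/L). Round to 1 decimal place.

31.6 mL/min

SCr = 157 / 88.4 = 1.776 mg/dL
CrCl = (140 − 79) × 78 / (72 × 1.776) × 0.85 = 4758.0 / 127.87 × 0.85 ≈ 31.6 mL/min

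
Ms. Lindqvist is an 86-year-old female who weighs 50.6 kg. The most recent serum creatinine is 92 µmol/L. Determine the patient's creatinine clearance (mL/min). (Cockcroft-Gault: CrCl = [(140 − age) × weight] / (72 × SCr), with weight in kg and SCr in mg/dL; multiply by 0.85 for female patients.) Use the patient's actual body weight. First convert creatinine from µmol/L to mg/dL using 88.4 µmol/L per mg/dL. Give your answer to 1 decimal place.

31.0 mL/min

SCr = 92 / 88.4 = 1.041 mg/dL
CrCl = (140 − 86) × 50.6 / (72 × 1.041) × 0.85 = 2732.4 / 74.95 × 0.85 ≈ 31.0 mL/min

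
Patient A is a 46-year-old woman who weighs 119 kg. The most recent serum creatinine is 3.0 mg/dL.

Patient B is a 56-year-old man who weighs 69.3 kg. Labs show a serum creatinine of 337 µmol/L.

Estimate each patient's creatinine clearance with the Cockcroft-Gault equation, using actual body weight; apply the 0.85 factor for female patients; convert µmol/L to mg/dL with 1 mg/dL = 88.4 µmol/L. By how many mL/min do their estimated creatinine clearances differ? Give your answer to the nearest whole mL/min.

23 mL/min

Patient A: CrCl = (140 − 46) × 119 / (72 × 3) × 0.85 = 11186.0 / 216.00 × 0.85 ≈ 44.0 mL/min
Patient B: SCr = 337 / 88.4 = 3.812 mg/dL
Patient B: CrCl = (140 − 56) × 69.3 / (72 × 3.812) = 5821.2 / 274.46 ≈ 21.2 mL/min
|44.0 − 21.2| = 22.8 mL/min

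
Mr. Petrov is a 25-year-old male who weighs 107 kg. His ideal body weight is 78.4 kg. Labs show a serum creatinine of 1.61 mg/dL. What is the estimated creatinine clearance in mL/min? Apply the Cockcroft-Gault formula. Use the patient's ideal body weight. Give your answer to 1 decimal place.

77.8 mL/min

CrCl = (140 − 25) × 78.4 / (72 × 1.61) = 9016.0 / 115.92 ≈ 77.8 mL/min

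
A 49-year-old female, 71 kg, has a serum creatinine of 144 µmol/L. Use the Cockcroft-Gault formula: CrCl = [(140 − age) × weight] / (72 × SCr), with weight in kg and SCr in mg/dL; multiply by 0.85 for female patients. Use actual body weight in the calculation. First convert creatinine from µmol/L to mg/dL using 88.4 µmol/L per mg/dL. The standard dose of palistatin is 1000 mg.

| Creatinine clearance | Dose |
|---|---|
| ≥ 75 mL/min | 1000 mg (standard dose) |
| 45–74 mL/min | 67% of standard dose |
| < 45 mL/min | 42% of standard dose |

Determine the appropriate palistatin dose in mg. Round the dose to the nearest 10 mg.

670 mg

SCr = 144 / 88.4 = 1.629 mg/dL
CrCl = (140 − 49) × 71 / (72 × 1.629) × 0.85 = 6461.0 / 117.29 × 0.85 ≈ 46.8 mL/min
CrCl ≈ 47 mL/min → bracket 45–74 mL/min.
67% of 1000 mg = 670 mg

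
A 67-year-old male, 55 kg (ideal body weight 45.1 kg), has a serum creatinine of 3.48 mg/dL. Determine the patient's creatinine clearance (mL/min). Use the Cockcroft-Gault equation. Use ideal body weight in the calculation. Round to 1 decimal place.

13.1 mL/min

CrCl = (140 − 67) × 45.1 / (72 × 3.48) = 3292.3 / 250.56 ≈ 13.1 mL/min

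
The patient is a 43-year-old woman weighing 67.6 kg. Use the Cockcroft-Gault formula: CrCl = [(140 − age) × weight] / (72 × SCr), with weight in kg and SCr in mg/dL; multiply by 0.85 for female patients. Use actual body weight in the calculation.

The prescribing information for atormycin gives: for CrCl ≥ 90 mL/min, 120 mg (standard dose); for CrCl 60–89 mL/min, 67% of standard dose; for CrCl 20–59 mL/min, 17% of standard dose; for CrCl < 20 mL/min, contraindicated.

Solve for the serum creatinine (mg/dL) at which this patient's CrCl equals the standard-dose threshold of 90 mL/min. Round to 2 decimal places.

Standard dose requires CrCl ≥ 90 mL/min.
Set (140 − 43) × 67.6 × 0.85 / (72 × SCr) = 90
SCr = (140 − 43) × 67.6 × 0.85 / (72 × 90) = 0.860 mg/dL

0.86 mg/dL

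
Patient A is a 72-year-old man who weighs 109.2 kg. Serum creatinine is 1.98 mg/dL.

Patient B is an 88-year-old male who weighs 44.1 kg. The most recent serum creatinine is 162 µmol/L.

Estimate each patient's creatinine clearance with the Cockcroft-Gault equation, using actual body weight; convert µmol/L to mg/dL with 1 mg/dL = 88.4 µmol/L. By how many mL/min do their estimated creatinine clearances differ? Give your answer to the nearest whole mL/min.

35 mL/min

Patient A: CrCl = (140 − 72) × 109.2 / (72 × 1.98) = 7425.6 / 142.56 ≈ 52.1 mL/min
Patient B: SCr = 162 / 88.4 = 1.833 mg/dL
Patient B: CrCl = (140 − 88) × 44.1 / (72 × 1.833) = 2293.2 / 131.98 ≈ 17.4 mL/min
|52.1 − 17.4| = 34.7 mL/min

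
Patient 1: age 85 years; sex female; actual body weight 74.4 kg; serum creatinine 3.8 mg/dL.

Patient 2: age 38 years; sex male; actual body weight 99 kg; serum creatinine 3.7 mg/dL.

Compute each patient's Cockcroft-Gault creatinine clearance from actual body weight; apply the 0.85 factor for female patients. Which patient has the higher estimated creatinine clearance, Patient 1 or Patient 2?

Patient 2

Patient 1: CrCl = (140 − 85) × 74.4 / (72 × 3.8) × 0.85 = 4092.0 / 273.60 × 0.85 ≈ 12.7 mL/min
Patient 2: CrCl = (140 − 38) × 99 / (72 × 3.7) = 10098.0 / 266.40 ≈ 37.9 mL/min
12.7 vs 37.9 mL/min → Patient 2 is higher.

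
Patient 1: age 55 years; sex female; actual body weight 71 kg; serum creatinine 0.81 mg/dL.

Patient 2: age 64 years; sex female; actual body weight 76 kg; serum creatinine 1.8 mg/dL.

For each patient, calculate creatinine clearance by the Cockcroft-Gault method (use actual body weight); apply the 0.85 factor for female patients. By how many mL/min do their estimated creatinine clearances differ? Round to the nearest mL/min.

Patient 1: CrCl = (140 − 55) × 71 / (72 × 0.81) × 0.85 = 6035.0 / 58.32 × 0.85 ≈ 88.0 mL/min
Patient 2: CrCl = (140 − 64) × 76 / (72 × 1.8) × 0.85 = 5776.0 / 129.60 × 0.85 ≈ 37.9 mL/min
|88.0 − 37.9| = 50.1 mL/min

50 mL/min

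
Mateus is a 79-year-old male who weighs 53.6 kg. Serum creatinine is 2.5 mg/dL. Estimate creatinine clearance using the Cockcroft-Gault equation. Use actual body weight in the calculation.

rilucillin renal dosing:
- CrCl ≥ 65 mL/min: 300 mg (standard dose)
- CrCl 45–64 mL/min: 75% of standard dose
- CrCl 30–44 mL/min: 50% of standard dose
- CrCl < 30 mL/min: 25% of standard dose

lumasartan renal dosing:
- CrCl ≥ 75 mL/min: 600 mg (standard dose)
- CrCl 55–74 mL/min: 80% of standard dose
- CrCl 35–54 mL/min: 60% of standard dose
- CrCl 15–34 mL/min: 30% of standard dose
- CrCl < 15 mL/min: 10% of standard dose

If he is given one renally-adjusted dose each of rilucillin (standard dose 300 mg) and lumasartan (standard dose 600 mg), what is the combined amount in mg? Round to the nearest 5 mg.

CrCl = (140 − 79) × 53.6 / (72 × 2.5) = 3269.6 / 180.00 ≈ 18.2 mL/min
CrCl ≈ 18 mL/min.
rilucillin: < 30 mL/min → 25% of 300 mg = 75 mg.
lumasartan: 15–34 mL/min → 30% of 600 mg = 180 mg.
Total = 75 + 180 = 255 mg.

255 mg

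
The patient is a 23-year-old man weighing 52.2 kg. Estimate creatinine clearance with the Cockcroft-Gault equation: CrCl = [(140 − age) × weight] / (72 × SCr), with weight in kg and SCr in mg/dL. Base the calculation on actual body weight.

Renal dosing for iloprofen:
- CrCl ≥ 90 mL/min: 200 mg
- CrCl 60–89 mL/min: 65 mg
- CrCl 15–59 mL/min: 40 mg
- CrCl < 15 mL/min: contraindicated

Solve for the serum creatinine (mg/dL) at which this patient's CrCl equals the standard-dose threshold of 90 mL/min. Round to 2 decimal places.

Standard dose requires CrCl ≥ 90 mL/min.
Set (140 − 23) × 52.2 / (72 × SCr) = 90
SCr = (140 − 23) × 52.2 / (72 × 90) = 0.943 mg/dL

0.94 mg/dL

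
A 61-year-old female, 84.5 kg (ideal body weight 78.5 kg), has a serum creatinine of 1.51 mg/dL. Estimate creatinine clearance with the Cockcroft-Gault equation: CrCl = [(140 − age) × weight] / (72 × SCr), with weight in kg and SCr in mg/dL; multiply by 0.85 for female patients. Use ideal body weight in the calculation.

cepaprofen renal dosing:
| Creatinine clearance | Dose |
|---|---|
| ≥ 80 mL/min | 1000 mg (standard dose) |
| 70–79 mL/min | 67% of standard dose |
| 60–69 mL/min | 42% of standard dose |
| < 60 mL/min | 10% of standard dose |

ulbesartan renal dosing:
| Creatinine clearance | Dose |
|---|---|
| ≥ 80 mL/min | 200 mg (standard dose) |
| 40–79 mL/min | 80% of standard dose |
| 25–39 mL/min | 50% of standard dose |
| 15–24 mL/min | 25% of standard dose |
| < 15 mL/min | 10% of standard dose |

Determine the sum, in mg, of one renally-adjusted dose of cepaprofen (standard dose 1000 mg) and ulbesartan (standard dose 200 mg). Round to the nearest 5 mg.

CrCl = (140 − 61) × 78.5 / (72 × 1.51) × 0.85 = 6201.5 / 108.72 × 0.85 ≈ 48.5 mL/min
CrCl ≈ 48 mL/min.
cepaprofen: < 60 mL/min → 10% of 1000 mg = 100 mg.
ulbesartan: 40–79 mL/min → 80% of 200 mg = 160 mg.
Total = 100 + 160 = 260 mg.

260 mg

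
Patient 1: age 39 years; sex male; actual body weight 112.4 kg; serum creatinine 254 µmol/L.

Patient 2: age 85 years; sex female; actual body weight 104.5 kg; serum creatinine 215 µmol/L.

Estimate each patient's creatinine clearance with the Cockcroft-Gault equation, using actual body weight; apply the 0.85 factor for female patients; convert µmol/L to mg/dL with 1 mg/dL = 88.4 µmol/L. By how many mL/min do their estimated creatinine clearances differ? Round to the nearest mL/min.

27 mL/min

Patient 1: SCr = 254 / 88.4 = 2.873 mg/dL
Patient 1: CrCl = (140 − 39) × 112.4 / (72 × 2.873) = 11352.4 / 206.86 ≈ 54.9 mL/min
Patient 2: SCr = 215 / 88.4 = 2.432 mg/dL
Patient 2: CrCl = (140 − 85) × 104.5 / (72 × 2.432) × 0.85 = 5747.5 / 175.10 × 0.85 ≈ 27.9 mL/min
|54.9 − 27.9| = 27.0 mL/min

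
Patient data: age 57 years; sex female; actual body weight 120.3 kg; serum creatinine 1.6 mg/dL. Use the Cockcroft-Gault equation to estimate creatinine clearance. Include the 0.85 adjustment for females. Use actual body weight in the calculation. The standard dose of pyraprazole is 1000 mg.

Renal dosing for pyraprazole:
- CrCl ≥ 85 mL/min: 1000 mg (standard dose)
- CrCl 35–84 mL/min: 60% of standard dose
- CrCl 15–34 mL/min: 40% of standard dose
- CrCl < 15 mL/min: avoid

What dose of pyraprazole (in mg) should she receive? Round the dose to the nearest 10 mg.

CrCl = (140 − 57) × 120.3 / (72 × 1.6) × 0.85 = 9984.9 / 115.20 × 0.85 ≈ 73.7 mL/min
CrCl ≈ 74 mL/min → bracket 35–84 mL/min.
60% of 1000 mg = 600 mg

600 mg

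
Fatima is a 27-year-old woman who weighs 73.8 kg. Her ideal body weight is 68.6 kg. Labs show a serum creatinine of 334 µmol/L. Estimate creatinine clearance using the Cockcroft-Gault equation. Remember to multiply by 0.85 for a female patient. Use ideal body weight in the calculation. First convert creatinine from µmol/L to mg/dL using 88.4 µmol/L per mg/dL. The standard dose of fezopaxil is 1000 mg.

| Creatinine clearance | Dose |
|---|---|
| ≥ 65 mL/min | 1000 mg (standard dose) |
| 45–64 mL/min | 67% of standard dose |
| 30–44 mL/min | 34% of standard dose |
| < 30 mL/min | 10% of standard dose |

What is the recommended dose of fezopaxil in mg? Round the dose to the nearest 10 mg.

SCr = 334 / 88.4 = 3.778 mg/dL
CrCl = (140 − 27) × 68.6 / (72 × 3.778) × 0.85 = 7751.8 / 272.02 × 0.85 ≈ 24.2 mL/min
CrCl ≈ 24 mL/min → bracket < 30 mL/min.
10% of 1000 mg = 100 mg

100 mg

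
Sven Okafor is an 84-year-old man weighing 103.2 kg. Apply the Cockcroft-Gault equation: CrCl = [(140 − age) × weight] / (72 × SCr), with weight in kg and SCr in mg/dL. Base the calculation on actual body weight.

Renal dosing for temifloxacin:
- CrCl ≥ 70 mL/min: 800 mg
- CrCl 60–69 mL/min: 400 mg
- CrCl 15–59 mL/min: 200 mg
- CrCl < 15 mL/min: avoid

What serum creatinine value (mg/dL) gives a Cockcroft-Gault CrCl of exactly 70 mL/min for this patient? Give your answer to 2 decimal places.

Standard dose requires CrCl ≥ 70 mL/min.
Set (140 − 84) × 103.2 / (72 × SCr) = 70
SCr = (140 − 84) × 103.2 / (72 × 70) = 1.147 mg/dL

1.15 mg/dL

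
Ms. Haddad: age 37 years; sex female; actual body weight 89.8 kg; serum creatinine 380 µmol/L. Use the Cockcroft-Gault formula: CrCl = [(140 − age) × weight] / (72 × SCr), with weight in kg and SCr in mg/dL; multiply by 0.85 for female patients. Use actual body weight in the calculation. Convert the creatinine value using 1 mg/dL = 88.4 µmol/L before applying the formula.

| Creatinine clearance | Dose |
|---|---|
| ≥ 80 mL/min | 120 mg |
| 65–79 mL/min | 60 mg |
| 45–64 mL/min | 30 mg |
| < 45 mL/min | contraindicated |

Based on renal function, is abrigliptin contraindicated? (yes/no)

yes

SCr = 380 / 88.4 = 4.299 mg/dL
CrCl = (140 − 37) × 89.8 / (72 × 4.299) × 0.85 = 9249.4 / 309.53 × 0.85 ≈ 25.4 mL/min
CrCl ≈ 25 mL/min, which is < 45 mL/min.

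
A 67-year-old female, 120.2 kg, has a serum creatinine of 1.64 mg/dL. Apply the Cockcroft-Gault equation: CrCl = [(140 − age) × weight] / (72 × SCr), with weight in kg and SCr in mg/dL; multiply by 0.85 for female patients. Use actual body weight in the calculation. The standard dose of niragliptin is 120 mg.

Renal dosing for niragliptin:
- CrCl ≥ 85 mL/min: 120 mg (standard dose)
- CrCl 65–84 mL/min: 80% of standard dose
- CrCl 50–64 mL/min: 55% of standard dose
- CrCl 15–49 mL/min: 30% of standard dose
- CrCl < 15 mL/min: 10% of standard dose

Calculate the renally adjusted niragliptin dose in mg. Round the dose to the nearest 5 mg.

65 mg

CrCl = (140 − 67) × 120.2 / (72 × 1.64) × 0.85 = 8774.6 / 118.08 × 0.85 ≈ 63.2 mL/min
CrCl ≈ 63 mL/min → bracket 50–64 mL/min.
55% of 120 mg = 66 mg → 65 mg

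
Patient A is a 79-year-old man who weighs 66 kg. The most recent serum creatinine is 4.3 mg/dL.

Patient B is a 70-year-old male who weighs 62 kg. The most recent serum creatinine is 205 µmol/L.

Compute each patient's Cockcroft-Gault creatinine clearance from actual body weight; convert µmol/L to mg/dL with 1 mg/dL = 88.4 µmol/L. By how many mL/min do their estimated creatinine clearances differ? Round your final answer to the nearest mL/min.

Patient A: CrCl = (140 − 79) × 66 / (72 × 4.3) = 4026.0 / 309.60 ≈ 13.0 mL/min
Patient B: SCr = 205 / 88.4 = 2.319 mg/dL
Patient B: CrCl = (140 − 70) × 62 / (72 × 2.319) = 4340.0 / 166.97 ≈ 26.0 mL/min
|13.0 − 26.0| = 13.0 mL/min

13 mL/min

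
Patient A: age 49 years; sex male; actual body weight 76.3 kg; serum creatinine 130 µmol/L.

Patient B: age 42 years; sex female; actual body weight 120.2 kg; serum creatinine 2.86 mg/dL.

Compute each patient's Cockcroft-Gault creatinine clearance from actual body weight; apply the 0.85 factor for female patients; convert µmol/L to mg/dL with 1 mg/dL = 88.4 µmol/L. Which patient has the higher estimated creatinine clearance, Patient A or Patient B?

Patient A

Patient A: SCr = 130 / 88.4 = 1.471 mg/dL
Patient A: CrCl = (140 − 49) × 76.3 / (72 × 1.471) = 6943.3 / 105.91 ≈ 65.6 mL/min
Patient B: CrCl = (140 − 42) × 120.2 / (72 × 2.86) × 0.85 = 11779.6 / 205.92 × 0.85 ≈ 48.6 mL/min
65.6 vs 48.6 mL/min → Patient A is higher.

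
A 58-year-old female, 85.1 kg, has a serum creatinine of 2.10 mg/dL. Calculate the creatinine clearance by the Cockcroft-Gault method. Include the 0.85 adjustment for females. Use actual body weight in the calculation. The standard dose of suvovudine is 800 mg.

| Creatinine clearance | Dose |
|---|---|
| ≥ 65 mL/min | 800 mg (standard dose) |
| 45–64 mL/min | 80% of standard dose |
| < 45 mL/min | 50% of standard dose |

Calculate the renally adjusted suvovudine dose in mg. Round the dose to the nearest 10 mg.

400 mg

CrCl = (140 − 58) × 85.1 / (72 × 2.1) × 0.85 = 6978.2 / 151.20 × 0.85 ≈ 39.2 mL/min
CrCl ≈ 39 mL/min → bracket < 45 mL/min.
50% of 800 mg = 400 mg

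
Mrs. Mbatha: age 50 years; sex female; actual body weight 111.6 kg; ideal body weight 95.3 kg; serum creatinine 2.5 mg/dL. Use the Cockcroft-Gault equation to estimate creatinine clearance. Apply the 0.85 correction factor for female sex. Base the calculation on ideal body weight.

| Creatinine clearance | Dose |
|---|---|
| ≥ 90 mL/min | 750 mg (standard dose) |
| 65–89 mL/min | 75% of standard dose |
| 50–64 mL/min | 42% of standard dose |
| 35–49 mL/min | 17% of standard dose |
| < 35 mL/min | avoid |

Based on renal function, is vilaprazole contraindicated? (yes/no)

no

CrCl = (140 − 50) × 95.3 / (72 × 2.5) × 0.85 = 8577.0 / 180.00 × 0.85 ≈ 40.5 mL/min
CrCl ≈ 41 mL/min, which is ≥ 35 mL/min.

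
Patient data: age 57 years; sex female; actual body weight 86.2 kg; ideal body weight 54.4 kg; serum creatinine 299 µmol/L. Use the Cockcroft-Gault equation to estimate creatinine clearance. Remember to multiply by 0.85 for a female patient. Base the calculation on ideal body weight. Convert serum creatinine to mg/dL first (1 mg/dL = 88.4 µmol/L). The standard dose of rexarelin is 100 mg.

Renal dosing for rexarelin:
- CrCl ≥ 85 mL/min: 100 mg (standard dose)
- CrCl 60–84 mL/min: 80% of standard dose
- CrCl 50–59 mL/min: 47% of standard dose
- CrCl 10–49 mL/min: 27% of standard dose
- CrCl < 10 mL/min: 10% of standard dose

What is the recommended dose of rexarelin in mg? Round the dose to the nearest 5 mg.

25 mg

SCr = 299 / 88.4 = 3.382 mg/dL
CrCl = (140 − 57) × 54.4 / (72 × 3.382) × 0.85 = 4515.2 / 243.50 × 0.85 ≈ 15.8 mL/min
CrCl ≈ 16 mL/min → bracket 10–49 mL/min.
27% of 100 mg = 27 mg → 25 mg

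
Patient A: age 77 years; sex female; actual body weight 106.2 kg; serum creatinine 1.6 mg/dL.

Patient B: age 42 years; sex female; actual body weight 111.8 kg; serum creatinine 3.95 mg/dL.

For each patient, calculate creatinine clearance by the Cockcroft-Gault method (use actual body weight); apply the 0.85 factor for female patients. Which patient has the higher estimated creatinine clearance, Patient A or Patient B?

Patient A

Patient A: CrCl = (140 − 77) × 106.2 / (72 × 1.6) × 0.85 = 6690.6 / 115.20 × 0.85 ≈ 49.4 mL/min
Patient B: CrCl = (140 − 42) × 111.8 / (72 × 3.95) × 0.85 = 10956.4 / 284.40 × 0.85 ≈ 32.7 mL/min
49.4 vs 32.7 mL/min → Patient A is higher.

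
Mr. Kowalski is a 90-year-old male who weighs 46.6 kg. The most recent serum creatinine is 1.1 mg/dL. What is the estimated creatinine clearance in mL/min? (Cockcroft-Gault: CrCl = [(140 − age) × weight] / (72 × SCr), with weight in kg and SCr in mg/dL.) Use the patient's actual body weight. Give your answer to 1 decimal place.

29.4 mL/min

CrCl = (140 − 90) × 46.6 / (72 × 1.1) = 2330.0 / 79.20 ≈ 29.4 mL/min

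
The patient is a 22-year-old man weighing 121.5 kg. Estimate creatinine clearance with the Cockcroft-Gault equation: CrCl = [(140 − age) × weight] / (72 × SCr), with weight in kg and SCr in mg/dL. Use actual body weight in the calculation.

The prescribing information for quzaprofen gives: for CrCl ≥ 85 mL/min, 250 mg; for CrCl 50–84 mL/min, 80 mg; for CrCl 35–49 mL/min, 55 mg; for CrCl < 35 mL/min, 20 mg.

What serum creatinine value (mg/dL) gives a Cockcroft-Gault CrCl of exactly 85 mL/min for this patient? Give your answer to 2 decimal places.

2.34 mg/dL

Standard dose requires CrCl ≥ 85 mL/min.
Set (140 − 22) × 121.5 / (72 × SCr) = 85
SCr = (140 − 22) × 121.5 / (72 × 85) = 2.343 mg/dL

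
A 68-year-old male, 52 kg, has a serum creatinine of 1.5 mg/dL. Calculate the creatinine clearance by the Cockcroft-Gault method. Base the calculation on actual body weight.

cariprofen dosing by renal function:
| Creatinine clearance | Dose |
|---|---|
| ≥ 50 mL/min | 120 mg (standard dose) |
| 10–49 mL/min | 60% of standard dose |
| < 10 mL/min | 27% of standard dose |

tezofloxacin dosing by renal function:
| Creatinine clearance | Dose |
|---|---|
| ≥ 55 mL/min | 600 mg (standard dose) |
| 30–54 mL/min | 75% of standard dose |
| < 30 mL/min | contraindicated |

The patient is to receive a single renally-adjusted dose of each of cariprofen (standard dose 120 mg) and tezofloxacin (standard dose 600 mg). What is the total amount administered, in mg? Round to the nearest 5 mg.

CrCl = (140 − 68) × 52 / (72 × 1.5) = 3744.0 / 108.00 ≈ 34.7 mL/min
CrCl ≈ 35 mL/min.
cariprofen: 10–49 mL/min → 60% of 120 mg = 72 mg.
tezofloxacin: 30–54 mL/min → 75% of 600 mg = 450 mg.
Total = 72 + 450 = 522 mg.

520 mg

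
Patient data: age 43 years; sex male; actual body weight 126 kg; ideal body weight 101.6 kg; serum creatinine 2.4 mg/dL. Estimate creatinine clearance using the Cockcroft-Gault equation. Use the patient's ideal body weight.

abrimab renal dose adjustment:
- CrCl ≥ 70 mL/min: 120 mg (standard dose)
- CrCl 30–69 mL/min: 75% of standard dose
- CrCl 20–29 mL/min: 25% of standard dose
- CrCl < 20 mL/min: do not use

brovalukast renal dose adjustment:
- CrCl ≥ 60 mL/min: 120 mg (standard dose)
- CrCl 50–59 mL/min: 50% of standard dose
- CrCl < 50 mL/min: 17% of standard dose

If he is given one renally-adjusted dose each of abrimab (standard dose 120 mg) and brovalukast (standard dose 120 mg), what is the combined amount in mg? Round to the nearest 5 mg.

150 mg

CrCl = (140 − 43) × 101.6 / (72 × 2.4) = 9855.2 / 172.80 ≈ 57.0 mL/min
CrCl ≈ 57 mL/min.
abrimab: 30–69 mL/min → 75% of 120 mg = 90 mg.
brovalukast: 50–59 mL/min → 50% of 120 mg = 60 mg.
Total = 90 + 60 = 150 mg.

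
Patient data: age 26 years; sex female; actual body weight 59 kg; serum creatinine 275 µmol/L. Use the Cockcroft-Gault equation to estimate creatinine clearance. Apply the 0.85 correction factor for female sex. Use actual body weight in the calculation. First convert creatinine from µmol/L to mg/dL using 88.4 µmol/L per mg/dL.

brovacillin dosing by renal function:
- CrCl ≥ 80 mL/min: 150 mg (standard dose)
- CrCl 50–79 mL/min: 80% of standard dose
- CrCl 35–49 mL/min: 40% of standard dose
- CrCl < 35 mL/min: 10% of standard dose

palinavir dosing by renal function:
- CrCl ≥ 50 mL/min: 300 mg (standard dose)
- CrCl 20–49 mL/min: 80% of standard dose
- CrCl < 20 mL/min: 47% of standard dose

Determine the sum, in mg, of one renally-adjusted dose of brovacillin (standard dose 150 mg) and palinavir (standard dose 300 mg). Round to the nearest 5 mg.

255 mg

SCr = 275 / 88.4 = 3.111 mg/dL
CrCl = (140 − 26) × 59 / (72 × 3.111) × 0.85 = 6726.0 / 223.99 × 0.85 ≈ 25.5 mL/min
CrCl ≈ 26 mL/min.
brovacillin: < 35 mL/min → 10% of 150 mg = 15 mg.
palinavir: 20–49 mL/min → 80% of 300 mg = 240 mg.
Total = 15 + 240 = 255 mg.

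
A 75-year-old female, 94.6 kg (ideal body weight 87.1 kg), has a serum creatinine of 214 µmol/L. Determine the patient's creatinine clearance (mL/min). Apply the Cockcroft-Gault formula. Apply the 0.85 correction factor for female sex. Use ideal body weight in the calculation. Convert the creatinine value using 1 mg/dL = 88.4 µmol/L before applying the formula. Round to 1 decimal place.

SCr = 214 / 88.4 = 2.421 mg/dL
CrCl = (140 − 75) × 87.1 / (72 × 2.421) × 0.85 = 5661.5 / 174.31 × 0.85 ≈ 27.6 mL/min

27.6 mL/min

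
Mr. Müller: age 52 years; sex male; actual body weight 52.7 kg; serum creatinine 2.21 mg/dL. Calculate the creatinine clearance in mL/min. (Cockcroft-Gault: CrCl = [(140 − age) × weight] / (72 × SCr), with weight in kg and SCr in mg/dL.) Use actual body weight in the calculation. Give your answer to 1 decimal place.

CrCl = (140 − 52) × 52.7 / (72 × 2.21) = 4637.6 / 159.12 ≈ 29.1 mL/min

29.1 mL/min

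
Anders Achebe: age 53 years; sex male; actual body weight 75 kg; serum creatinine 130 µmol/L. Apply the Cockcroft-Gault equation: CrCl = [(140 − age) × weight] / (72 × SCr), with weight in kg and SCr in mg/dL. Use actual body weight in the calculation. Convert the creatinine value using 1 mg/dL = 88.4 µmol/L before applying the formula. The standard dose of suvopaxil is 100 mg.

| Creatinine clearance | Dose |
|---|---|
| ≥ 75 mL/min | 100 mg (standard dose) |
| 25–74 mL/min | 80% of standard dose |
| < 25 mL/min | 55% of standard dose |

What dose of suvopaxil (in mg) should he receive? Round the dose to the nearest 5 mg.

80 mg

SCr = 130 / 88.4 = 1.471 mg/dL
CrCl = (140 − 53) × 75 / (72 × 1.471) = 6525.0 / 105.91 ≈ 61.6 mL/min
CrCl ≈ 62 mL/min → bracket 25–74 mL/min.
80% of 100 mg = 80 mg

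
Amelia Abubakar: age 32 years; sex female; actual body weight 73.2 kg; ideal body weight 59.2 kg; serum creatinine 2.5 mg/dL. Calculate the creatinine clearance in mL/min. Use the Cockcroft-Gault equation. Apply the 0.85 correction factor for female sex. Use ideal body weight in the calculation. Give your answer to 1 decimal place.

30.2 mL/min

CrCl = (140 − 32) × 59.2 / (72 × 2.5) × 0.85 = 6393.6 / 180.00 × 0.85 ≈ 30.2 mL/min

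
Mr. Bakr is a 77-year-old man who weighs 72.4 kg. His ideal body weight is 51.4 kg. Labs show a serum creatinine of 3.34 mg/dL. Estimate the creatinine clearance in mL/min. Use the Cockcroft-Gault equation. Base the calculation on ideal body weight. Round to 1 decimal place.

CrCl = (140 − 77) × 51.4 / (72 × 3.34) = 3238.2 / 240.48 ≈ 13.5 mL/min

13.5 mL/min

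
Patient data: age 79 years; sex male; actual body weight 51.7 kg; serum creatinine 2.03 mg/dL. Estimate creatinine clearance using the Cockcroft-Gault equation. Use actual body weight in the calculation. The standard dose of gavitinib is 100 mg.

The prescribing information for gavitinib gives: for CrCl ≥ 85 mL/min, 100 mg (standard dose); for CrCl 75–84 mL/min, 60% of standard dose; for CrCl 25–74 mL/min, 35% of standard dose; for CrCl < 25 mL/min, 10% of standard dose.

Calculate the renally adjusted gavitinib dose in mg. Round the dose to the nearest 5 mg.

CrCl = (140 − 79) × 51.7 / (72 × 2.03) = 3153.7 / 146.16 ≈ 21.6 mL/min
CrCl ≈ 22 mL/min → bracket < 25 mL/min.
10% of 100 mg = 10 mg

10 mg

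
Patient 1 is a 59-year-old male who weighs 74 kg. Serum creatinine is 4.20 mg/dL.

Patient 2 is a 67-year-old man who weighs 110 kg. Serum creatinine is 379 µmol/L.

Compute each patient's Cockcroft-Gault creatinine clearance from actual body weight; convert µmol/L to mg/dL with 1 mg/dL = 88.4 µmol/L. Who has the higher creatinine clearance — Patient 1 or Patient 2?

Patient 2

Patient 1: CrCl = (140 − 59) × 74 / (72 × 4.2) = 5994.0 / 302.40 ≈ 19.8 mL/min
Patient 2: SCr = 379 / 88.4 = 4.287 mg/dL
Patient 2: CrCl = (140 − 67) × 110 / (72 × 4.287) = 8030.0 / 308.66 ≈ 26.0 mL/min
19.8 vs 26.0 mL/min → Patient 2 is higher.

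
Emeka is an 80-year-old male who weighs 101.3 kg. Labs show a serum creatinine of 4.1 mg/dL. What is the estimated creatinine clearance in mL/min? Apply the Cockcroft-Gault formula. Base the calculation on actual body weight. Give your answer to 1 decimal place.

CrCl = (140 − 80) × 101.3 / (72 × 4.1) = 6078.0 / 295.20 ≈ 20.6 mL/min

20.6 mL/min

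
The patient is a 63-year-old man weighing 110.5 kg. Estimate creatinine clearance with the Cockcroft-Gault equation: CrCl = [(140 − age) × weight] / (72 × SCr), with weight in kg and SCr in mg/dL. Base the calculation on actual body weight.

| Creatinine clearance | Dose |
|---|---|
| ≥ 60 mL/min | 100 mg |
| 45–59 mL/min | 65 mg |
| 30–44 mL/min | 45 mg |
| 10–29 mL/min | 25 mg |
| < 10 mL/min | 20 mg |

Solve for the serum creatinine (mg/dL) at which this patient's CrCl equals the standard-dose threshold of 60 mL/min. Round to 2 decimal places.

1.97 mg/dL

Standard dose requires CrCl ≥ 60 mL/min.
Set (140 − 63) × 110.5 / (72 × SCr) = 60
SCr = (140 − 63) × 110.5 / (72 × 60) = 1.970 mg/dL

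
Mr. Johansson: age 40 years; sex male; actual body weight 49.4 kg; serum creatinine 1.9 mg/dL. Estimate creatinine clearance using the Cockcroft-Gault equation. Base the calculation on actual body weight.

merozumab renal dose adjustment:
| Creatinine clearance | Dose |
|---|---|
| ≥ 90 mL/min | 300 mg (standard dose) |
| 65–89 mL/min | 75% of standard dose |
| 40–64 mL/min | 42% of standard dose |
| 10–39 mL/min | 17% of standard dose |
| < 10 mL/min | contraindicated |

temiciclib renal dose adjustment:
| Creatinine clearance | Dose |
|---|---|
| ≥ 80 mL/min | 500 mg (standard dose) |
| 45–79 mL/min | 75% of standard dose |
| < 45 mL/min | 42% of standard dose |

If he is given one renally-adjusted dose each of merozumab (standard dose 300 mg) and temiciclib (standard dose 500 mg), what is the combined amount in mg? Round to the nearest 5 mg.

260 mg

CrCl = (140 − 40) × 49.4 / (72 × 1.9) = 4940.0 / 136.80 ≈ 36.1 mL/min
CrCl ≈ 36 mL/min.
merozumab: 10–39 mL/min → 17% of 300 mg = 51 mg.
temiciclib: < 45 mL/min → 42% of 500 mg = 210 mg.
Total = 51 + 210 = 261 mg.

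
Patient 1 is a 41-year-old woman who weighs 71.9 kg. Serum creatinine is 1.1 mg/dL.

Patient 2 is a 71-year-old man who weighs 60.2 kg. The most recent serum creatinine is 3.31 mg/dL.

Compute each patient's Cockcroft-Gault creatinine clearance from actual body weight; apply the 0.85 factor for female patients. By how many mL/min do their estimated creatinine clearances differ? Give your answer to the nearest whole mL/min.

Patient 1: CrCl = (140 − 41) × 71.9 / (72 × 1.1) × 0.85 = 7118.1 / 79.20 × 0.85 ≈ 76.4 mL/min
Patient 2: CrCl = (140 − 71) × 60.2 / (72 × 3.31) = 4153.8 / 238.32 ≈ 17.4 mL/min
|76.4 − 17.4| = 59.0 mL/min

59 mL/min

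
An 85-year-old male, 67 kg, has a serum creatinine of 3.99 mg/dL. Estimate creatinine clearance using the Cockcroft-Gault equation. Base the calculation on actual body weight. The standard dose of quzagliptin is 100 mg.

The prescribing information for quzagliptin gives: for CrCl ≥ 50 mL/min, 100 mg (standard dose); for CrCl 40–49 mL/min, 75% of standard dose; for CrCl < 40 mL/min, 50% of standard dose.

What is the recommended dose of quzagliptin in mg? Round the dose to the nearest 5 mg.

50 mg

CrCl = (140 − 85) × 67 / (72 × 3.99) = 3685.0 / 287.28 ≈ 12.8 mL/min
CrCl ≈ 13 mL/min → bracket < 40 mL/min.
50% of 100 mg = 50 mg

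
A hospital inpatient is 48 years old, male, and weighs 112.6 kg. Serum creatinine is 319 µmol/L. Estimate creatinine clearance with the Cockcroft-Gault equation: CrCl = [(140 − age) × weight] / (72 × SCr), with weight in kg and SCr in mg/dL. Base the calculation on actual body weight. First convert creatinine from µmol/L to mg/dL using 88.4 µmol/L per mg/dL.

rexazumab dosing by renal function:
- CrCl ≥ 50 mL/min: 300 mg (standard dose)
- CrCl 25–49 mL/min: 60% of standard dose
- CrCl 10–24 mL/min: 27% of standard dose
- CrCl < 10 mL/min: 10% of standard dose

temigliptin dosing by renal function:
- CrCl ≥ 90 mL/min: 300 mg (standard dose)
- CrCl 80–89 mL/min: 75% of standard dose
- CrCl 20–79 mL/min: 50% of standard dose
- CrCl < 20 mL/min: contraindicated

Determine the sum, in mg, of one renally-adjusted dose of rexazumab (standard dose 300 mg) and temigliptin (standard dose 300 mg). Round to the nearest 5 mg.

SCr = 319 / 88.4 = 3.609 mg/dL
CrCl = (140 − 48) × 112.6 / (72 × 3.609) = 10359.2 / 259.85 ≈ 39.9 mL/min
CrCl ≈ 40 mL/min.
rexazumab: 25–49 mL/min → 60% of 300 mg = 180 mg.
temigliptin: 20–79 mL/min → 50% of 300 mg = 150 mg.
Total = 180 + 150 = 330 mg.

330 mg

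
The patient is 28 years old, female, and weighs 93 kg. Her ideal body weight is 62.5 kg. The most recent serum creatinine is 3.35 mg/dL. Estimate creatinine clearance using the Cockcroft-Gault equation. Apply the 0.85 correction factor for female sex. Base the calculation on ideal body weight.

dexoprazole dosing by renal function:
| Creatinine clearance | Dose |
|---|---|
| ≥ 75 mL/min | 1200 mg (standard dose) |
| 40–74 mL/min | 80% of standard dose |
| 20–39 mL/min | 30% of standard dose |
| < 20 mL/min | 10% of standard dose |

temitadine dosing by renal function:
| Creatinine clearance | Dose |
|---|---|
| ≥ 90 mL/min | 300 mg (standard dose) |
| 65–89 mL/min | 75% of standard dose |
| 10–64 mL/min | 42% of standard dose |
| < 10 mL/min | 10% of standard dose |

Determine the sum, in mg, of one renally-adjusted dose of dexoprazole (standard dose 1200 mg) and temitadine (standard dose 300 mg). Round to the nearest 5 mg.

485 mg

CrCl = (140 − 28) × 62.5 / (72 × 3.35) × 0.85 = 7000.0 / 241.20 × 0.85 ≈ 24.7 mL/min
CrCl ≈ 25 mL/min.
dexoprazole: 20–39 mL/min → 30% of 1200 mg = 360 mg.
temitadine: 10–64 mL/min → 42% of 300 mg = 126 mg.
Total = 360 + 126 = 486 mg.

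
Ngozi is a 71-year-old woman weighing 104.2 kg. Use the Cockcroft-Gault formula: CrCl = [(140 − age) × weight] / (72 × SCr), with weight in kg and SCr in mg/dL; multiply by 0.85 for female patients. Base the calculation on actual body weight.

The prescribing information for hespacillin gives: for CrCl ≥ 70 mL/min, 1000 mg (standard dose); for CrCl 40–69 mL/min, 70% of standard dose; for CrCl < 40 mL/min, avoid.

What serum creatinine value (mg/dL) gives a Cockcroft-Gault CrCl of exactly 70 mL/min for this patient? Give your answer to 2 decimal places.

1.21 mg/dL

Standard dose requires CrCl ≥ 70 mL/min.
Set (140 − 71) × 104.2 × 0.85 / (72 × SCr) = 70
SCr = (140 − 71) × 104.2 × 0.85 / (72 × 70) = 1.213 mg/dL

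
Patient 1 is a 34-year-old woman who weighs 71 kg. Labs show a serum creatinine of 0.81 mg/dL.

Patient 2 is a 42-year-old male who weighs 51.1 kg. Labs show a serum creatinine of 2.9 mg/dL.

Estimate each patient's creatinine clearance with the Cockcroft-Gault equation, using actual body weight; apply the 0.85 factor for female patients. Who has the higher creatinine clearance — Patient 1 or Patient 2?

Patient 1

Patient 1: CrCl = (140 − 34) × 71 / (72 × 0.81) × 0.85 = 7526.0 / 58.32 × 0.85 ≈ 109.7 mL/min
Patient 2: CrCl = (140 − 42) × 51.1 / (72 × 2.9) = 5007.8 / 208.80 ≈ 24.0 mL/min
109.7 vs 24.0 mL/min → Patient 1 is higher.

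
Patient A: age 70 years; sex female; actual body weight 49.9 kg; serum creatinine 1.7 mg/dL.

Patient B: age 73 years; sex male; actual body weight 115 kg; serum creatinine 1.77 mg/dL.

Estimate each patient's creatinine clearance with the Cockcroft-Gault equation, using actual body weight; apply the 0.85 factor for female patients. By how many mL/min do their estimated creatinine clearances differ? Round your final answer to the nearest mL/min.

Patient A: CrCl = (140 − 70) × 49.9 / (72 × 1.7) × 0.85 = 3493.0 / 122.40 × 0.85 ≈ 24.3 mL/min
Patient B: CrCl = (140 − 73) × 115 / (72 × 1.77) = 7705.0 / 127.44 ≈ 60.5 mL/min
|24.3 − 60.5| = 36.2 mL/min

36 mL/min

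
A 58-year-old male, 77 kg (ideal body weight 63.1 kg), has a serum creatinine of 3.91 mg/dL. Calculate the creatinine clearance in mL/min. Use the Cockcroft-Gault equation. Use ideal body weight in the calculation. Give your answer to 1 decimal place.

CrCl = (140 − 58) × 63.1 / (72 × 3.91) = 5174.2 / 281.52 ≈ 18.4 mL/min

18.4 mL/min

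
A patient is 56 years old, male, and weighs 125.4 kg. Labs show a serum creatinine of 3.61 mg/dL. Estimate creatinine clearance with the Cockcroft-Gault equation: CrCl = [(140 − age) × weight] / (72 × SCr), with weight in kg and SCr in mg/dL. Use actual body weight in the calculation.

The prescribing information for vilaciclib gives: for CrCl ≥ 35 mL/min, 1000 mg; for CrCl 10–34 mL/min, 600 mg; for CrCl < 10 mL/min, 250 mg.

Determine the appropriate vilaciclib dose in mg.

CrCl = (140 − 56) × 125.4 / (72 × 3.61) = 10533.6 / 259.92 ≈ 40.5 mL/min
CrCl ≈ 41 mL/min → bracket ≥ 35 mL/min.
Dose for this bracket: 1000 mg.

1000 mg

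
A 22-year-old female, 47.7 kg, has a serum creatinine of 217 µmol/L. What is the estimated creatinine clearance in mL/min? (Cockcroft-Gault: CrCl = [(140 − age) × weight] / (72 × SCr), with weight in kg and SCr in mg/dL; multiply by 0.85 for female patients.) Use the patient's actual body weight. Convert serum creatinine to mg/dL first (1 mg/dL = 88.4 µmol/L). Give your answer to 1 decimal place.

27.1 mL/min

SCr = 217 / 88.4 = 2.455 mg/dL
CrCl = (140 − 22) × 47.7 / (72 × 2.455) × 0.85 = 5628.6 / 176.76 × 0.85 ≈ 27.1 mL/min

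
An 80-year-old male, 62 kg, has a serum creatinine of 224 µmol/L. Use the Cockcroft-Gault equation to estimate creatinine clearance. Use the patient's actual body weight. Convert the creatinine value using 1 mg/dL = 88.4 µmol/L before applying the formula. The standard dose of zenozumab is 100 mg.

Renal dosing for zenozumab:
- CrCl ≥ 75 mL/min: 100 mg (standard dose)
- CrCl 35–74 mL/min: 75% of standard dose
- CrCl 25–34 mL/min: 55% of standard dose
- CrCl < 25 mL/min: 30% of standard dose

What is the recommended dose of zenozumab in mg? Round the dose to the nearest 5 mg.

30 mg

SCr = 224 / 88.4 = 2.534 mg/dL
CrCl = (140 − 80) × 62 / (72 × 2.534) = 3720.0 / 182.45 ≈ 20.4 mL/min
CrCl ≈ 20 mL/min → bracket < 25 mL/min.
30% of 100 mg = 30 mg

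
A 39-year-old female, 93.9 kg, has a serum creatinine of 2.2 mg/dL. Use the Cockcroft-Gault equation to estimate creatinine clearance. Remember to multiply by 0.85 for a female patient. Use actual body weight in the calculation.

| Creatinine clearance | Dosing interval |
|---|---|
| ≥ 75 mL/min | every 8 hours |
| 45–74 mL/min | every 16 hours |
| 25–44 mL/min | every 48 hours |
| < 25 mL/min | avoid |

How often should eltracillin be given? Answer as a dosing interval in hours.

CrCl = (140 − 39) × 93.9 / (72 × 2.2) × 0.85 = 9483.9 / 158.40 × 0.85 ≈ 50.9 mL/min
CrCl ≈ 51 mL/min → bracket 45–74 mL/min → every 16 hours.

every 16 hours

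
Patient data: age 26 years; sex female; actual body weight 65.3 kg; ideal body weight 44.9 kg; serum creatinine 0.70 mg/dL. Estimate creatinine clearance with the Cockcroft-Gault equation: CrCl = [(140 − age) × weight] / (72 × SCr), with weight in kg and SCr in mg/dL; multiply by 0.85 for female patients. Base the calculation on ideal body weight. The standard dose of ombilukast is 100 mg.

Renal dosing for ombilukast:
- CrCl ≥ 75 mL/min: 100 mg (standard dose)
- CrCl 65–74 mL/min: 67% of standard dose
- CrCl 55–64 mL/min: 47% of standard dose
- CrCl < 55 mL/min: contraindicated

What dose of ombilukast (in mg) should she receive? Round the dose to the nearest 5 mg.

CrCl = (140 − 26) × 44.9 / (72 × 0.7) × 0.85 = 5118.6 / 50.40 × 0.85 ≈ 86.3 mL/min
CrCl ≈ 86 mL/min → bracket ≥ 75 mL/min.
100% of 100 mg = 100 mg

100 mg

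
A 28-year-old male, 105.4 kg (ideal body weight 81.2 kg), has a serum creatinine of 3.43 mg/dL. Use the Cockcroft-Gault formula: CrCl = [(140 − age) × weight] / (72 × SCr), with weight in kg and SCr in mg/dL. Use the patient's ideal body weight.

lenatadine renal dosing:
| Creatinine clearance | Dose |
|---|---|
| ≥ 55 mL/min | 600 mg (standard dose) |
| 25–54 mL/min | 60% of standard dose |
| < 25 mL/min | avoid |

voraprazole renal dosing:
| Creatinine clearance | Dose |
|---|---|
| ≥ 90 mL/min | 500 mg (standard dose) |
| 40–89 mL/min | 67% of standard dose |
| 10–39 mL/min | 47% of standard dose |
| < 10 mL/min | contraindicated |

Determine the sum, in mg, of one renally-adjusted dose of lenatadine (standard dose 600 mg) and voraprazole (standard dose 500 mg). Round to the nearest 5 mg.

CrCl = (140 − 28) × 81.2 / (72 × 3.43) = 9094.4 / 246.96 ≈ 36.8 mL/min
CrCl ≈ 37 mL/min.
lenatadine: 25–54 mL/min → 60% of 600 mg = 360 mg.
voraprazole: 10–39 mL/min → 47% of 500 mg = 235 mg.
Total = 360 + 235 = 595 mg.

595 mg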